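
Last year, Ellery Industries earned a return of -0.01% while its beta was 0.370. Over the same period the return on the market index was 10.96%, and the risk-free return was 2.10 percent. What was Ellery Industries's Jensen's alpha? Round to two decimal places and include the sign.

-5.39%

Market excess return = 10.96% − 2.10% = 8.86%
CAPM benchmark = R_f + β(R_m − R_f) = 2.10% + 0.370 × 8.86% = 5.37820%
α = actual − benchmark = -0.01% − 5.37820% = -5.39%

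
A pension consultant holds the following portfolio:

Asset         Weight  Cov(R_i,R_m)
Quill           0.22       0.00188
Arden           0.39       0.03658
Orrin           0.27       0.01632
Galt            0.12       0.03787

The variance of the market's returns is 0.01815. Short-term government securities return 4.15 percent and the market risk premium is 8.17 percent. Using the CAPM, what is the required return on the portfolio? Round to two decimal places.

β_Quill = 0.00188 / 0.01815 = 0.1036
β_Arden = 0.03658 / 0.01815 = 2.0154
β_Orrin = 0.01632 / 0.01815 = 0.8992
β_Galt = 0.03787 / 0.01815 = 2.0865
β_P = Σ w_i β_i = 0.22×0.1036 + 0.39×2.0154 + 0.27×0.8992 + 0.12×2.0865 = 1.3020
E(R_P) = R_f + β_P × MRP = 4.15% + 1.3020 × 8.17% = 14.79%

14.79%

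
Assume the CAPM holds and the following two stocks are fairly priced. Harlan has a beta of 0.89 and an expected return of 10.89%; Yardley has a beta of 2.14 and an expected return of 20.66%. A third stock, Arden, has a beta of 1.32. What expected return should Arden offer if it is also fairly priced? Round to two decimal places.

MRP (SML slope) = (20.66% − 10.89%) / (2.14 − 0.89) = 9.77% / 1.25 = 7.8160%
R_f (intercept) = 10.89% − 0.89 × 7.8160% = 3.9338%
E(R_Arden) = R_f + β × MRP = 3.9338% + 1.32 × 7.8160% = 14.25%

14.25%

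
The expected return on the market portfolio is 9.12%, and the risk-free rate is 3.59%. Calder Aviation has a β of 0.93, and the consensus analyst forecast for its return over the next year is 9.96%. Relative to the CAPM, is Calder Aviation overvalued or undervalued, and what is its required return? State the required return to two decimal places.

Undervalued; required return 8.73%

MRP = 9.12% − 3.59% = 5.53%
Required return = R_f + β·MRP = 3.59% + 0.93 × 5.53% = 8.73%
Forecast 9.96% > required 8.73% → the stock plots above the SML → undervalued.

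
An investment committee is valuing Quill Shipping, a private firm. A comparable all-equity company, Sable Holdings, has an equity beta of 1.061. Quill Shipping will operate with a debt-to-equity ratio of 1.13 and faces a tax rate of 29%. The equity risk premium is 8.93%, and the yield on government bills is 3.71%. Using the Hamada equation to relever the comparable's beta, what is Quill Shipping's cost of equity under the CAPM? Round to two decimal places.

β_L = β_U × [1 + (1 − t)(D/E)] = 1.061 × [1 + (1 − 0.29) × 1.13]
    = 1.061 × [1 + 0.71 × 1.13] = 1.061 × 1.8023 = 1.9122
E(R) = R_f + β_L × MRP = 3.71% + 1.9122 × 8.93% = 20.79%

20.79%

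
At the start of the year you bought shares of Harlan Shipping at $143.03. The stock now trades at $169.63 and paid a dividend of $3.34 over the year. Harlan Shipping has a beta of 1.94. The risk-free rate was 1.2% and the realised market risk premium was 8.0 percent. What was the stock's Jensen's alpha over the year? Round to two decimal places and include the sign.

+4.21%

Realised HPR = (P1 + D1 − P0) / P0 = (169.63 + 3.34 − 143.03) / 143.03 = 29.94 / 143.03 = 20.9327%
CAPM required = R_f + β·MRP = 1.2% + 1.94 × 8.0% = 16.7200%
α = realised − required = 20.9327% − 16.7200% = +4.21%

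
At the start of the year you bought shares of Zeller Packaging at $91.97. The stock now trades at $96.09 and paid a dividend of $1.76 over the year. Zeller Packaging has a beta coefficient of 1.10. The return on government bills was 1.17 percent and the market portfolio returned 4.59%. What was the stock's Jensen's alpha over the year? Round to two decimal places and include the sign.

Realised HPR = (P1 + D1 − P0) / P0 = (96.09 + 1.76 − 91.97) / 91.97 = 5.88 / 91.97 = 6.3934%
MRP = 4.59% − 1.17% = 3.42%
CAPM required = R_f + β·MRP = 1.17% + 1.10 × 3.42% = 4.9320%
α = realised − required = 6.3934% − 4.9320% = +1.46%

+1.46%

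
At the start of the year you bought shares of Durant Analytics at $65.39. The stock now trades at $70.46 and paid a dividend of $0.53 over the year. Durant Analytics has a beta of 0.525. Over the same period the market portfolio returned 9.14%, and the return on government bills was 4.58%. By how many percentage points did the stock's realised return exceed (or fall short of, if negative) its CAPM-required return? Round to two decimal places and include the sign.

Realised HPR = (P1 + D1 − P0) / P0 = (70.46 + 0.53 − 65.39) / 65.39 = 5.60 / 65.39 = 8.5640%
MRP = 9.14% − 4.58% = 4.56%
CAPM required = R_f + β·MRP = 4.58% + 0.525 × 4.56% = 6.97400%
α = realised − required = 8.5640% − 6.97400% = +1.59%

+1.59%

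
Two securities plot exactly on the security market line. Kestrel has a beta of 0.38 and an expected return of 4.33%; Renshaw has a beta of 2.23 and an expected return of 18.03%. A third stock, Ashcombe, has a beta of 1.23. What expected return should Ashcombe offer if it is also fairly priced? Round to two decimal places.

MRP (SML slope) = (18.03% − 4.33%) / (2.23 − 0.38) = 13.70% / 1.85 = 7.4054%
R_f (intercept) = 4.33% − 0.38 × 7.4054% = 1.5159%
E(R_Ashcombe) = R_f + β × MRP = 1.5159% + 1.23 × 7.4054% = 10.62%

10.62%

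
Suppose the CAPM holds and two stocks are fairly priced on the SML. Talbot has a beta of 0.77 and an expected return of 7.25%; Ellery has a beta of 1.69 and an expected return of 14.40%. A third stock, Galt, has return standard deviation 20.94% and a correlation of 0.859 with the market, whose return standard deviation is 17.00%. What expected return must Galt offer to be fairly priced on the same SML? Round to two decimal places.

9.49%

MRP = (14.40% − 7.25%) / (1.69 − 0.77) = 7.7717%
R_f = 7.25% − 0.77 × 7.7717% = 1.2658%
β_Galt = ρ·σ_i/σ_m = 0.859 × 20.94 / 17.00 = 1.0581
E(R_Galt) = R_f + β × MRP = 1.2658% + 1.0581 × 7.7717% = 9.49%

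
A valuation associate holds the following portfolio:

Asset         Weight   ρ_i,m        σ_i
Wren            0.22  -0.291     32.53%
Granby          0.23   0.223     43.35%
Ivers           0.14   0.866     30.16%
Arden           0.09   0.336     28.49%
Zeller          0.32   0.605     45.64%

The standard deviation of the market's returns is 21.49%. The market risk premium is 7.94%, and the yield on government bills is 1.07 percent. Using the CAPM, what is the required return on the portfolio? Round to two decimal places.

6.06%

β_Wren = -0.291 × 32.53% / 21.49% = -0.4405
β_Granby = 0.223 × 43.35% / 21.49% = 0.4498
β_Ivers = 0.866 × 30.16% / 21.49% = 1.2154
β_Arden = 0.336 × 28.49% / 21.49% = 0.4454
β_Zeller = 0.605 × 45.64% / 21.49% = 1.2849
β_P = Σ w_i β_i = 0.22×-0.4405 + 0.23×0.4498 + 0.14×1.2154 + 0.09×0.4454 + 0.32×1.2849 = 0.6280
E(R_P) = R_f + β_P × MRP = 1.07% + 0.6280 × 7.94% = 6.06%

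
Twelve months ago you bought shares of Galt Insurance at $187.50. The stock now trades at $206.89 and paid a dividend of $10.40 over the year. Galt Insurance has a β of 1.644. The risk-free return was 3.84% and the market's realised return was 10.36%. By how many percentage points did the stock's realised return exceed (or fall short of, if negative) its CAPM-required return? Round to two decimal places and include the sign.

Realised HPR = (P1 + D1 − P0) / P0 = (206.89 + 10.40 − 187.50) / 187.50 = 29.79 / 187.50 = 15.8880%
MRP = 10.36% − 3.84% = 6.52%
CAPM required = R_f + β·MRP = 3.84% + 1.644 × 6.52% = 14.55888%
α = realised − required = 15.8880% − 14.55888% = +1.33%

+1.33%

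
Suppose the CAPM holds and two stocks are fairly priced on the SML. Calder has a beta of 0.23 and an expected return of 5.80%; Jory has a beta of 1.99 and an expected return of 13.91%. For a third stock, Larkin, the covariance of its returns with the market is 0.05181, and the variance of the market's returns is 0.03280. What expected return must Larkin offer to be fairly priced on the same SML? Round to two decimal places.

MRP = (13.91% − 5.80%) / (1.99 − 0.23) = 4.6080%
R_f = 5.80% − 0.23 × 4.6080% = 4.7402%
β_Larkin = Cov / Var(R_m) = 0.05181 / 0.03280 = 1.5796
E(R_Larkin) = R_f + β × MRP = 4.7402% + 1.5796 × 4.6080% = 12.02%

12.02%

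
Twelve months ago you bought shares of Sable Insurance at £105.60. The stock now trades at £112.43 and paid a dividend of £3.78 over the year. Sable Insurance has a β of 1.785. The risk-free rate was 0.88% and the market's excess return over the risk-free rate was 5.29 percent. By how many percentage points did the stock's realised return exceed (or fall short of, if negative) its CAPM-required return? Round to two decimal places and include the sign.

-0.28%

Realised HPR = (P1 + D1 − P0) / P0 = (112.43 + 3.78 − 105.60) / 105.60 = 10.61 / 105.60 = 10.0473%
CAPM required = R_f + β·MRP = 0.88% + 1.785 × 5.29% = 10.32265%
α = realised − required = 10.0473% − 10.32265% = -0.28%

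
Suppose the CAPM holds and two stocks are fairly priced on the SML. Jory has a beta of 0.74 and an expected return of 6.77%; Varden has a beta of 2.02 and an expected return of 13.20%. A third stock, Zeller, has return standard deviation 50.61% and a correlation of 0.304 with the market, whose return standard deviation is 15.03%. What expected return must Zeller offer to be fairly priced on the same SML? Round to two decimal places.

8.19%

MRP = (13.20% − 6.77%) / (2.02 − 0.74) = 5.0234%
R_f = 6.77% − 0.74 × 5.0234% = 3.0527%
β_Zeller = ρ·σ_i/σ_m = 0.304 × 50.61 / 15.03 = 1.0236
E(R_Zeller) = R_f + β × MRP = 3.0527% + 1.0236 × 5.0234% = 8.19%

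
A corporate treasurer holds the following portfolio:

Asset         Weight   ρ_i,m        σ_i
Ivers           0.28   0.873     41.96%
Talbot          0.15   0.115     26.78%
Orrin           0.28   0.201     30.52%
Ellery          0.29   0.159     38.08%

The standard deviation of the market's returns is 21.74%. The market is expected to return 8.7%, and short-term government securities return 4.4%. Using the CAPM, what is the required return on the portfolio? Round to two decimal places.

7.21%

β_Ivers = 0.873 × 41.96% / 21.74% = 1.6850
β_Talbot = 0.115 × 26.78% / 21.74% = 0.1417
β_Orrin = 0.201 × 30.52% / 21.74% = 0.2822
β_Ellery = 0.159 × 38.08% / 21.74% = 0.2785
β_P = Σ w_i β_i = 0.28×1.6850 + 0.15×0.1417 + 0.28×0.2822 + 0.29×0.2785 = 0.6528
MRP = 8.7% − 4.4% = 4.30%
E(R_P) = R_f + β_P × MRP = 4.4% + 0.6528 × 4.3% = 7.21%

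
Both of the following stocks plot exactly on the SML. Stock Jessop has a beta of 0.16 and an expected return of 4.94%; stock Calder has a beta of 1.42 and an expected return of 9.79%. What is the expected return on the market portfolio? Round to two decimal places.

8.17%

Both satisfy E(R) = R_f + β·MRP, so the slope of the SML is
MRP = (9.79% − 4.94%) / (1.42 − 0.16) = 4.85% / 1.26 = 3.8492%
R_f = E(R_Jessop) − β_Jessop·MRP = 4.94% − 0.16 × 3.8492% = 4.3241%
E(R_m) = R_f + MRP = 4.3241% + 3.8492% = 8.17%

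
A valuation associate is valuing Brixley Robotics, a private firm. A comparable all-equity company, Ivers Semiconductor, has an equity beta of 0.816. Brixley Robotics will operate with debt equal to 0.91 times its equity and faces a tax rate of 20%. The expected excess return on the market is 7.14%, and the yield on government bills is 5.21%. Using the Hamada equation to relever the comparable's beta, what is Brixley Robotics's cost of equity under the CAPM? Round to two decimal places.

15.28%

β_L = β_U × [1 + (1 − t)(D/E)] = 0.816 × [1 + (1 − 0.20) × 0.91]
    = 0.816 × [1 + 0.80 × 0.91] = 0.816 × 1.7280 = 1.4100
E(R) = R_f + β_L × MRP = 5.21% + 1.4100 × 7.14% = 15.28%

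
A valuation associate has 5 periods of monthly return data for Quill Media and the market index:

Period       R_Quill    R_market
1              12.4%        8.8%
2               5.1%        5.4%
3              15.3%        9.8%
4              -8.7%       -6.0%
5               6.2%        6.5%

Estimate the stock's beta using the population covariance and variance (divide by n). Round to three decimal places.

1.434

Mean R_i = (12.4 + 5.1 + 15.3 − 8.7 + 6.2) / 5 = 6.0600%
Mean R_m = (8.8 + 5.4 + 9.8 − 6.0 + 6.5) / 5 = 4.9000%
Σ(R_i − R̄_i)(R_m − R̄_m) = 230.6300  ⇒  Cov = 230.6300 / 5 = 46.1260
Σ(R_m − R̄_m)² = 160.8400  ⇒  Var(R_m) = 160.8400 / 5 = 32.1680
β = Cov / Var(R_m) = 46.1260 / 32.1680 = 1.4339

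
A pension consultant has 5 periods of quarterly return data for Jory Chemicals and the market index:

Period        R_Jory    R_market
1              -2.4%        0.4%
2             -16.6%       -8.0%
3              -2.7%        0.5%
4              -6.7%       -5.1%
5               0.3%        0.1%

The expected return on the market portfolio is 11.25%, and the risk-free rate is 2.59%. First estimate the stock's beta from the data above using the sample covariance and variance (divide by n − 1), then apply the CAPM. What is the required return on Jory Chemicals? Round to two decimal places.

Mean R_i = (-2.4 − 16.6 − 2.7 − 6.7 + 0.3) / 5 = -5.6200%
Mean R_m = (0.4 − 8.0 + 0.5 − 5.1 + 0.1) / 5 = -2.4200%
Σ(R_i − R̄_i)(R_m − R̄_m) = 96.6880  ⇒  Cov = 96.6880 / 4 = 24.1720
Σ(R_m − R̄_m)² = 61.1480  ⇒  Var(R_m) = 61.1480 / 4 = 15.2870
β = Cov / Var(R_m) = 24.1720 / 15.2870 = 1.5812
MRP = 11.25% − 2.59% = 8.66%
E(R) = R_f + β × MRP = 2.59% + 1.5812 × 8.66% = 16.28%

16.28%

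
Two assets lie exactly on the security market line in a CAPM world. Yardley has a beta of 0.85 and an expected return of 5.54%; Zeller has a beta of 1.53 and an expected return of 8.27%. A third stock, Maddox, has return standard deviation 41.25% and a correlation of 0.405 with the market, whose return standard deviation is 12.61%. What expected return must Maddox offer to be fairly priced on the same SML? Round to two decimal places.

7.45%

MRP = (8.27% − 5.54%) / (1.53 − 0.85) = 4.0147%
R_f = 5.54% − 0.85 × 4.0147% = 2.1275%
β_Maddox = ρ·σ_i/σ_m = 0.405 × 41.25 / 12.61 = 1.3248
E(R_Maddox) = R_f + β × MRP = 2.1275% + 1.3248 × 4.0147% = 7.45%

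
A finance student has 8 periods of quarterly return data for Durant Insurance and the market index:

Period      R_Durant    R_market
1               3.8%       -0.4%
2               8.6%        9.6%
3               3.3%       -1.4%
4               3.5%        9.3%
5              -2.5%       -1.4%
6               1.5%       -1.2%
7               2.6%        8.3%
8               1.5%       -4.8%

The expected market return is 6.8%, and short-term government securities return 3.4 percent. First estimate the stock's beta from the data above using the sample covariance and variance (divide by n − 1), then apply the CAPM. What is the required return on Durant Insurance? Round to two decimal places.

4.48%

Mean R_i = (3.8 + 8.6 + 3.3 + 3.5 − 2.5 + 1.5 + 2.6 + 1.5) / 8 = 2.7875%
Mean R_m = (-0.4 + 9.6 − 1.4 + 9.3 − 1.4 − 1.2 + 8.3 − 4.8) / 8 = 2.2500%
Σ(R_i − R̄_i)(R_m − R̄_m) = 74.8750  ⇒  Cov = 74.8750 / 7 = 10.6964
Σ(R_m − R̄_m)² = 235.6000  ⇒  Var(R_m) = 235.6000 / 7 = 33.6571
β = Cov / Var(R_m) = 10.6964 / 33.6571 = 0.3178
MRP = 6.8% − 3.4% = 3.40%
E(R) = R_f + β × MRP = 3.4% + 0.3178 × 3.4% = 4.48%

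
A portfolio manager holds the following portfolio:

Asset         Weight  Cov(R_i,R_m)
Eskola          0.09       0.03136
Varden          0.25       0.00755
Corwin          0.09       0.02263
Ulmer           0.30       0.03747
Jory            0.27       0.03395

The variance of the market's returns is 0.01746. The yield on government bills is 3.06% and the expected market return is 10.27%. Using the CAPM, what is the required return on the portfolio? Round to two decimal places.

β_Eskola = 0.03136 / 0.01746 = 1.7961
β_Varden = 0.00755 / 0.01746 = 0.4324
β_Corwin = 0.02263 / 0.01746 = 1.2961
β_Ulmer = 0.03747 / 0.01746 = 2.1460
β_Jory = 0.03395 / 0.01746 = 1.9444
β_P = Σ w_i β_i = 0.09×1.7961 + 0.25×0.4324 + 0.09×1.2961 + 0.30×2.1460 + 0.27×1.9444 = 1.5552
MRP = 10.27% − 3.06% = 7.21%
E(R_P) = R_f + β_P × MRP = 3.06% + 1.5552 × 7.21% = 14.27%

14.27%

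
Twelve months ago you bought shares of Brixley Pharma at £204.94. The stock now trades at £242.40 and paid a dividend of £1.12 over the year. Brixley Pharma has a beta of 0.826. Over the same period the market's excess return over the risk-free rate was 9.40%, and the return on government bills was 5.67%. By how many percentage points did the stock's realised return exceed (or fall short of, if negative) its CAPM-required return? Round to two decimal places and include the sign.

+5.39%

Realised HPR = (P1 + D1 − P0) / P0 = (242.40 + 1.12 − 204.94) / 204.94 = 38.58 / 204.94 = 18.8250%
CAPM required = R_f + β·MRP = 5.67% + 0.826 × 9.40% = 13.43440%
α = realised − required = 18.8250% − 13.43440% = +5.39%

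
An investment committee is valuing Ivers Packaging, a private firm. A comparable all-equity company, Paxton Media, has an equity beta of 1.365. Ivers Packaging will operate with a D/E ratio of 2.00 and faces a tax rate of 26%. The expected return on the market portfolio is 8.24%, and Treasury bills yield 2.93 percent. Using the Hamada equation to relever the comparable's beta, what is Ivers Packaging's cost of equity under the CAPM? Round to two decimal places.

β_L = β_U × [1 + (1 − t)(D/E)] = 1.365 × [1 + (1 − 0.26) × 2.00]
    = 1.365 × [1 + 0.74 × 2.00] = 1.365 × 2.4800 = 3.3852
MRP = 8.24% − 2.93% = 5.31%
E(R) = R_f + β_L × MRP = 2.93% + 3.3852 × 5.31% = 20.91%

20.91%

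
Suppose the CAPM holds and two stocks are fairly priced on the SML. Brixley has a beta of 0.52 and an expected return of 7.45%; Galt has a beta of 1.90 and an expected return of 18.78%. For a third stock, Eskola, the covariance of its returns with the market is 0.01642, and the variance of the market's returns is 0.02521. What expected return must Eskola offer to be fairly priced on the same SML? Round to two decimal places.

8.53%

MRP = (18.78% − 7.45%) / (1.90 − 0.52) = 8.2101%
R_f = 7.45% − 0.52 × 8.2101% = 3.1807%
β_Eskola = Cov / Var(R_m) = 0.01642 / 0.02521 = 0.6513
E(R_Eskola) = R_f + β × MRP = 3.1807% + 0.6513 × 8.2101% = 8.53%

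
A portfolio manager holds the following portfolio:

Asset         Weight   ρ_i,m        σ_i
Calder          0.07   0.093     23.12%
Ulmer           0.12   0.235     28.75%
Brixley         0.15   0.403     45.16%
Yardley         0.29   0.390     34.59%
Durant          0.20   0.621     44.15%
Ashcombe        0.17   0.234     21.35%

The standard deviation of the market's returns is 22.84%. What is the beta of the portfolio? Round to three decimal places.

0.610

β_Calder = 0.093 × 23.12% / 22.84% = 0.0941
β_Ulmer = 0.235 × 28.75% / 22.84% = 0.2958
β_Brixley = 0.403 × 45.16% / 22.84% = 0.7968
β_Yardley = 0.390 × 34.59% / 22.84% = 0.5906
β_Durant = 0.621 × 44.15% / 22.84% = 1.2004
β_Ashcombe = 0.234 × 21.35% / 22.84% = 0.2187
β_P = Σ w_i β_i = 0.07×0.0941 + 0.12×0.2958 + 0.15×0.7968 + 0.29×0.5906 + 0.20×1.2004 + 0.17×0.2187 = 0.6101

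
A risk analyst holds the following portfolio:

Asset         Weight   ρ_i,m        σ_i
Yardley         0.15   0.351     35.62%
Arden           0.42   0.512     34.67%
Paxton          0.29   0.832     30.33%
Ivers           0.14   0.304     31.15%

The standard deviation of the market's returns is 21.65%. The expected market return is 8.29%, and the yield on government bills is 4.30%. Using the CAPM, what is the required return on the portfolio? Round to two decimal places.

7.61%

β_Yardley = 0.351 × 35.62% / 21.65% = 0.5775
β_Arden = 0.512 × 34.67% / 21.65% = 0.8199
β_Paxton = 0.832 × 30.33% / 21.65% = 1.1656
β_Ivers = 0.304 × 31.15% / 21.65% = 0.4374
β_P = Σ w_i β_i = 0.15×0.5775 + 0.42×0.8199 + 0.29×1.1656 + 0.14×0.4374 = 0.8302
MRP = 8.29% − 4.30% = 3.99%
E(R_P) = R_f + β_P × MRP = 4.30% + 0.8302 × 3.99% = 7.61%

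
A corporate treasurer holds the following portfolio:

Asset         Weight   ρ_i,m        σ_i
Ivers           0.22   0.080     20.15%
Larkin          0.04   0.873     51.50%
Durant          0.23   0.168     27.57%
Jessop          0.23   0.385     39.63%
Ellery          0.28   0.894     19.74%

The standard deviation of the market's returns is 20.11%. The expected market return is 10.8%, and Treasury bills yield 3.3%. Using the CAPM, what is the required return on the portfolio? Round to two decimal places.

β_Ivers = 0.080 × 20.15% / 20.11% = 0.0802
β_Larkin = 0.873 × 51.50% / 20.11% = 2.2357
β_Durant = 0.168 × 27.57% / 20.11% = 0.2303
β_Jessop = 0.385 × 39.63% / 20.11% = 0.7587
β_Ellery = 0.894 × 19.74% / 20.11% = 0.8776
β_P = Σ w_i β_i = 0.22×0.0802 + 0.04×2.2357 + 0.23×0.2303 + 0.23×0.7587 + 0.28×0.8776 = 0.5803
MRP = 10.8% − 3.3% = 7.50%
E(R_P) = R_f + β_P × MRP = 3.3% + 0.5803 × 7.5% = 7.65%

7.65%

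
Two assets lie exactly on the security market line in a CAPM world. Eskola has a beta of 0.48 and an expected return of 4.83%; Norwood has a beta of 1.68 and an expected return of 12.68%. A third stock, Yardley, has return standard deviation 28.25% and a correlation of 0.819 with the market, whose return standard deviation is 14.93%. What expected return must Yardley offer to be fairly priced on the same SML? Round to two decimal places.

MRP = (12.68% − 4.83%) / (1.68 − 0.48) = 6.5417%
R_f = 4.83% − 0.48 × 6.5417% = 1.6900%
β_Yardley = ρ·σ_i/σ_m = 0.819 × 28.25 / 14.93 = 1.5497
E(R_Yardley) = R_f + β × MRP = 1.6900% + 1.5497 × 6.5417% = 11.83%

11.83%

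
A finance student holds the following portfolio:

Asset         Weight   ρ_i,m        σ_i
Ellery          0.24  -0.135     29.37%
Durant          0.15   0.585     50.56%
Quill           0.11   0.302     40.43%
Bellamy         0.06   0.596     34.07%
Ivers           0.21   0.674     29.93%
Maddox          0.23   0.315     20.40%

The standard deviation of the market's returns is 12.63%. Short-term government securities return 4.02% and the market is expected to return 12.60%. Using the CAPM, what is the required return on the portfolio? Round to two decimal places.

12.01%

β_Ellery = -0.135 × 29.37% / 12.63% = -0.3139
β_Durant = 0.585 × 50.56% / 12.63% = 2.3419
β_Quill = 0.302 × 40.43% / 12.63% = 0.9667
β_Bellamy = 0.596 × 34.07% / 12.63% = 1.6077
β_Ivers = 0.674 × 29.93% / 12.63% = 1.5972
β_Maddox = 0.315 × 20.40% / 12.63% = 0.5088
β_P = Σ w_i β_i = 0.24×-0.3139 + 0.15×2.3419 + 0.11×0.9667 + 0.06×1.6077 + 0.21×1.5972 + 0.23×0.5088 = 0.9312
MRP = 12.60% − 4.02% = 8.58%
E(R_P) = R_f + β_P × MRP = 4.02% + 0.9312 × 8.58% = 12.01%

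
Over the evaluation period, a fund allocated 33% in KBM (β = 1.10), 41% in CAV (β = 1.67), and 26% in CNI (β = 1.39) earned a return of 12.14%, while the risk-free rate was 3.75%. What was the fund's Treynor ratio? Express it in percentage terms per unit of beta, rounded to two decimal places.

β_P = 0.33×1.10 + 0.41×1.67 + 0.26×1.39 = 1.4091
Treynor = (R_P − R_f) / β_P = (12.14% − 3.75%) / 1.4091 = 8.39% / 1.4091 = 5.95%

5.95%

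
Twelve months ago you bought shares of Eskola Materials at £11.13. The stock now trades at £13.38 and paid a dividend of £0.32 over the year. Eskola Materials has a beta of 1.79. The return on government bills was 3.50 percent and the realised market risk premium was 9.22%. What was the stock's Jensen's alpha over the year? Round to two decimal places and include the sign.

Realised HPR = (P1 + D1 − P0) / P0 = (13.38 + 0.32 − 11.13) / 11.13 = 2.57 / 11.13 = 23.0907%
CAPM required = R_f + β·MRP = 3.50% + 1.79 × 9.22% = 20.0038%
α = realised − required = 23.0907% − 20.0038% = +3.09%

+3.09%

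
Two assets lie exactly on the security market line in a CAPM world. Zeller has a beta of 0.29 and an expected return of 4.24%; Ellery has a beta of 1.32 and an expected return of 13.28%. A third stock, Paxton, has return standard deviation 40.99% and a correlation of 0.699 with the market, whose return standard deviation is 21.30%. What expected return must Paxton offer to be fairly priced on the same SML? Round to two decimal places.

13.50%

MRP = (13.28% − 4.24%) / (1.32 − 0.29) = 8.7767%
R_f = 4.24% − 0.29 × 8.7767% = 1.6948%
β_Paxton = ρ·σ_i/σ_m = 0.699 × 40.99 / 21.30 = 1.3452
E(R_Paxton) = R_f + β × MRP = 1.6948% + 1.3452 × 8.7767% = 13.50%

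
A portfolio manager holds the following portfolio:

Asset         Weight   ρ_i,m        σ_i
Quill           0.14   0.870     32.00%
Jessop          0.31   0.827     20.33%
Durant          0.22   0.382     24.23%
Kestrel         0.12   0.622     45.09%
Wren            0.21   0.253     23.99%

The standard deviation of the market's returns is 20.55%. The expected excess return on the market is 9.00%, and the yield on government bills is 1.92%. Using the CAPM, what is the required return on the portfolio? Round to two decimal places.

8.83%

β_Quill = 0.870 × 32.00% / 20.55% = 1.3547
β_Jessop = 0.827 × 20.33% / 20.55% = 0.8181
β_Durant = 0.382 × 24.23% / 20.55% = 0.4504
β_Kestrel = 0.622 × 45.09% / 20.55% = 1.3648
β_Wren = 0.253 × 23.99% / 20.55% = 0.2954
β_P = Σ w_i β_i = 0.14×1.3547 + 0.31×0.8181 + 0.22×0.4504 + 0.12×1.3648 + 0.21×0.2954 = 0.7682
E(R_P) = R_f + β_P × MRP = 1.92% + 0.7682 × 9.00% = 8.83%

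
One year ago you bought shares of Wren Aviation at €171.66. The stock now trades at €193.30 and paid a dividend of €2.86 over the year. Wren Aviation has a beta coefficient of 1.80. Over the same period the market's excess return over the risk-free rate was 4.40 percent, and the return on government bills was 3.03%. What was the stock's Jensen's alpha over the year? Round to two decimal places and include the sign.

Realised HPR = (P1 + D1 − P0) / P0 = (193.30 + 2.86 − 171.66) / 171.66 = 24.50 / 171.66 = 14.2724%
CAPM required = R_f + β·MRP = 3.03% + 1.80 × 4.40% = 10.9500%
α = realised − required = 14.2724% − 10.9500% = +3.32%

+3.32%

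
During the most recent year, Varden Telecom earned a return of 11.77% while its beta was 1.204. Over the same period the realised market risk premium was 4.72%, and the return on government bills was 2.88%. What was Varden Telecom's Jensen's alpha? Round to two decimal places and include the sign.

CAPM benchmark = R_f + β(R_m − R_f) = 2.88% + 1.204 × 4.72% = 8.56288%
α = actual − benchmark = 11.77% − 8.56288% = +3.21%

+3.21%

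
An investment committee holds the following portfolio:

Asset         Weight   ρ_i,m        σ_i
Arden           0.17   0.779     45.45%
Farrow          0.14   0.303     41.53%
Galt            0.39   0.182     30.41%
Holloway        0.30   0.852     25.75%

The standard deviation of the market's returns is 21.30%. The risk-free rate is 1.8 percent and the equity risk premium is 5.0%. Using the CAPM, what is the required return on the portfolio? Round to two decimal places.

5.68%

β_Arden = 0.779 × 45.45% / 21.30% = 1.6622
β_Farrow = 0.303 × 41.53% / 21.30% = 0.5908
β_Galt = 0.182 × 30.41% / 21.30% = 0.2598
β_Holloway = 0.852 × 25.75% / 21.30% = 1.0300
β_P = Σ w_i β_i = 0.17×1.6622 + 0.14×0.5908 + 0.39×0.2598 + 0.30×1.0300 = 0.7756
E(R_P) = R_f + β_P × MRP = 1.8% + 0.7756 × 5.0% = 5.68%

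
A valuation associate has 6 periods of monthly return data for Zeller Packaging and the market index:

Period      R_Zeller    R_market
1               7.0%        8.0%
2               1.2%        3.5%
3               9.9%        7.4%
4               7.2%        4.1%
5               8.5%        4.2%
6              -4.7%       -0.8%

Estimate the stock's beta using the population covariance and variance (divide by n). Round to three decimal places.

Mean R_i = (7.0 + 1.2 + 9.9 + 7.2 + 8.5 − 4.7) / 6 = 4.8500%
Mean R_m = (8.0 + 3.5 + 7.4 + 4.1 + 4.2 − 0.8) / 6 = 4.4000%
Σ(R_i − R̄_i)(R_m − R̄_m) = 74.4000  ⇒  Cov = 74.4000 / 6 = 12.4000
Σ(R_m − R̄_m)² = 49.9400  ⇒  Var(R_m) = 49.9400 / 6 = 8.3233
β = Cov / Var(R_m) = 12.4000 / 8.3233 = 1.4898

1.490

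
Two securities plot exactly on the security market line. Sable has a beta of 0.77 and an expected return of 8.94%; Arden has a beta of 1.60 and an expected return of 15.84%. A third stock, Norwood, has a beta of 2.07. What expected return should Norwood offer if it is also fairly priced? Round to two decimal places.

MRP (SML slope) = (15.84% − 8.94%) / (1.60 − 0.77) = 6.90% / 0.83 = 8.3133%
R_f (intercept) = 8.94% − 0.77 × 8.3133% = 2.5388%
E(R_Norwood) = R_f + β × MRP = 2.5388% + 2.07 × 8.3133% = 19.75%

19.75%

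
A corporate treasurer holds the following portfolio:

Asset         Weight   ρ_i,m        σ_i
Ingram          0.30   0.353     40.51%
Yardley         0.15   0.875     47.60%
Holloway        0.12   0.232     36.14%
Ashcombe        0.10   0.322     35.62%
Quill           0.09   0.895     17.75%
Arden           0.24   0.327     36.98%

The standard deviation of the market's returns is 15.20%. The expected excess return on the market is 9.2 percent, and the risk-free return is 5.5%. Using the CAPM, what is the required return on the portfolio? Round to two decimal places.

15.80%

β_Ingram = 0.353 × 40.51% / 15.20% = 0.9408
β_Yardley = 0.875 × 47.60% / 15.20% = 2.7401
β_Holloway = 0.232 × 36.14% / 15.20% = 0.5516
β_Ashcombe = 0.322 × 35.62% / 15.20% = 0.7546
β_Quill = 0.895 × 17.75% / 15.20% = 1.0451
β_Arden = 0.327 × 36.98% / 15.20% = 0.7956
β_P = Σ w_i β_i = 0.30×0.9408 + 0.15×2.7401 + 0.12×0.5516 + 0.10×0.7546 + 0.09×1.0451 + 0.24×0.7956 = 1.1199
E(R_P) = R_f + β_P × MRP = 5.5% + 1.1199 × 9.2% = 15.80%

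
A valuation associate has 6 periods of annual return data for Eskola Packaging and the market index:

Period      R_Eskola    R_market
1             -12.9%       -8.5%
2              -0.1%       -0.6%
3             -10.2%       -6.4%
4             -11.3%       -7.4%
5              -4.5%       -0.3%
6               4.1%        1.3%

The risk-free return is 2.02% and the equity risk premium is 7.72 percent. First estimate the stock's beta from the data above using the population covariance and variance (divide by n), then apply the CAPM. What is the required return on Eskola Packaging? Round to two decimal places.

Mean R_i = (-12.9 − 0.1 − 10.2 − 11.3 − 4.5 + 4.1) / 6 = -5.8167%
Mean R_m = (-8.5 − 0.6 − 6.4 − 7.4 − 0.3 + 1.3) / 6 = -3.6500%
Σ(R_i − R̄_i)(R_m − R̄_m) = 137.9050  ⇒  Cov = 137.9050 / 6 = 22.9842
Σ(R_m − R̄_m)² = 90.1750  ⇒  Var(R_m) = 90.1750 / 6 = 15.0292
β = Cov / Var(R_m) = 22.9842 / 15.0292 = 1.5293
E(R) = R_f + β × MRP = 2.02% + 1.5293 × 7.72% = 13.83%

13.83%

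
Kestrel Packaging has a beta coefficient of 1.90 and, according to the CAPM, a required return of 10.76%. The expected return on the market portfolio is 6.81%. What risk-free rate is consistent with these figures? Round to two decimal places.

2.42%

E(R) = R_f + β(E(R_m) − R_f) = R_f(1 − β) + β·E(R_m)
10.76% = R_f × (1 − 1.90) + 1.90 × 6.81%
10.76% = R_f × -0.90 + 12.9390%
R_f = (10.76% − 12.9390%) / -0.90 = 2.42%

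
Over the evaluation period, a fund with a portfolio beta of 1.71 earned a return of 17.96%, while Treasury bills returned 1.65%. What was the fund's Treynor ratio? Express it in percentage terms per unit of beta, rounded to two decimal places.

Treynor = (R_P − R_f) / β_P = (17.96% − 1.65%) / 1.7100 = 16.31% / 1.7100 = 9.54%

9.54%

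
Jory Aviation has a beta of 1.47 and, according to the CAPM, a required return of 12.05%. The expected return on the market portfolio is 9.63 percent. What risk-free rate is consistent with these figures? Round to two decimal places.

E(R) = R_f + β(E(R_m) − R_f) = R_f(1 − β) + β·E(R_m)
12.05% = R_f × (1 − 1.47) + 1.47 × 9.63%
12.05% = R_f × -0.47 + 14.1561%
R_f = (12.05% − 14.1561%) / -0.47 = 4.48%

4.48%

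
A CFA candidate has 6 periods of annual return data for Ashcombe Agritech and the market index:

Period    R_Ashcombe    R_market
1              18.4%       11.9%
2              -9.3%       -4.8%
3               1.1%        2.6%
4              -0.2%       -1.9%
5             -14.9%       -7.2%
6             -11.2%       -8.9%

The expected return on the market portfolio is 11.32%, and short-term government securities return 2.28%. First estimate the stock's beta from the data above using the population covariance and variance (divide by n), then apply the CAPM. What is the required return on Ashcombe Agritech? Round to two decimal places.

16.14%

Mean R_i = (18.4 − 9.3 + 1.1 − 0.2 − 14.9 − 11.2) / 6 = -2.6833%
Mean R_m = (11.9 − 4.8 + 2.6 − 1.9 − 7.2 − 8.9) / 6 = -1.3833%
Σ(R_i − R̄_i)(R_m − R̄_m) = 451.5283  ⇒  Cov = 451.5283 / 6 = 75.2547
Σ(R_m − R̄_m)² = 294.5883  ⇒  Var(R_m) = 294.5883 / 6 = 49.0981
β = Cov / Var(R_m) = 75.2547 / 49.0981 = 1.5327
MRP = 11.32% − 2.28% = 9.04%
E(R) = R_f + β × MRP = 2.28% + 1.5327 × 9.04% = 16.14%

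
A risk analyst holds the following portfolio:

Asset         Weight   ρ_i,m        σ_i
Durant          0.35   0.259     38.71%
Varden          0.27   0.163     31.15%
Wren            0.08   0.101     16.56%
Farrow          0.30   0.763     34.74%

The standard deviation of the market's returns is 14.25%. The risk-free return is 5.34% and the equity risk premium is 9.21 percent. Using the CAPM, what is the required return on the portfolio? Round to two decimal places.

β_Durant = 0.259 × 38.71% / 14.25% = 0.7036
β_Varden = 0.163 × 31.15% / 14.25% = 0.3563
β_Wren = 0.101 × 16.56% / 14.25% = 0.1174
β_Farrow = 0.763 × 34.74% / 14.25% = 1.8601
β_P = Σ w_i β_i = 0.35×0.7036 + 0.27×0.3563 + 0.08×0.1174 + 0.30×1.8601 = 0.9099
E(R_P) = R_f + β_P × MRP = 5.34% + 0.9099 × 9.21% = 13.72%

13.72%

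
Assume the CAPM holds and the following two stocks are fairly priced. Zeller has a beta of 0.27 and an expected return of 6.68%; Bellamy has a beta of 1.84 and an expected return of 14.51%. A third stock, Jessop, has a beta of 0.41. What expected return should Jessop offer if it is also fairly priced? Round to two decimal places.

7.38%

MRP (SML slope) = (14.51% − 6.68%) / (1.84 − 0.27) = 7.83% / 1.57 = 4.9873%
R_f (intercept) = 6.68% − 0.27 × 4.9873% = 5.3334%
E(R_Jessop) = R_f + β × MRP = 5.3334% + 0.41 × 4.9873% = 7.38%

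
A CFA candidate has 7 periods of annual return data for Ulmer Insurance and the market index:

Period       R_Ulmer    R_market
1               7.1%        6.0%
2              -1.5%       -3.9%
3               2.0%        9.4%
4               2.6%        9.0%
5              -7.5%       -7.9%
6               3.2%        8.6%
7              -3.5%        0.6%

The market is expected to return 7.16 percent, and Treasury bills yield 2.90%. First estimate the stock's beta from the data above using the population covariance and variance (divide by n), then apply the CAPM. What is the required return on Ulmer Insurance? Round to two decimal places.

5.37%

Mean R_i = (7.1 − 1.5 + 2.0 + 2.6 − 7.5 + 3.2 − 3.5) / 7 = 0.3429%
Mean R_m = (6.0 − 3.9 + 9.4 + 9.0 − 7.9 + 8.6 + 0.6) / 7 = 3.1143%
Σ(R_i − R̄_i)(R_m − R̄_m) = 167.8457  ⇒  Cov = 167.8457 / 7 = 23.9780
Σ(R_m − R̄_m)² = 289.4086  ⇒  Var(R_m) = 289.4086 / 7 = 41.3441
β = Cov / Var(R_m) = 23.9780 / 41.3441 = 0.5800
MRP = 7.16% − 2.90% = 4.26%
E(R) = R_f + β × MRP = 2.90% + 0.5800 × 4.26% = 5.37%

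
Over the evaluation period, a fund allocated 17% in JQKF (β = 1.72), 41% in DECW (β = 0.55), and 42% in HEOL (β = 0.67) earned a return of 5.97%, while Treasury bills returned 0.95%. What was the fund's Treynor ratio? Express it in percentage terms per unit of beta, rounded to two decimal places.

6.28%

β_P = 0.17×1.72 + 0.41×0.55 + 0.42×0.67 = 0.7993
Treynor = (R_P − R_f) / β_P = (5.97% − 0.95%) / 0.7993 = 5.02% / 0.7993 = 6.28%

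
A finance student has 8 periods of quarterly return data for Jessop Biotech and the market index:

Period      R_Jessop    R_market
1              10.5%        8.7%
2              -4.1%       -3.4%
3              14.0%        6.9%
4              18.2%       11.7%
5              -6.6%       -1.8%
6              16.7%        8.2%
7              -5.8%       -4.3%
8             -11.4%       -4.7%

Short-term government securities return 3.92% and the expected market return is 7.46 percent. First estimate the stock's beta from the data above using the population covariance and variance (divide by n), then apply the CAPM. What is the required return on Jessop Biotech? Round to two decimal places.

9.98%

Mean R_i = (10.5 − 4.1 + 14.0 + 18.2 − 6.6 + 16.7 − 5.8 − 11.4) / 8 = 3.9375%
Mean R_m = (8.7 − 3.4 + 6.9 + 11.7 − 1.8 + 8.2 − 4.3 − 4.7) / 8 = 2.6625%
Σ(R_i − R̄_i)(R_m − R̄_m) = 558.3013  ⇒  Cov = 558.3013 / 8 = 69.7877
Σ(R_m − R̄_m)² = 326.0988  ⇒  Var(R_m) = 326.0988 / 8 = 40.7624
β = Cov / Var(R_m) = 69.7877 / 40.7624 = 1.7121
MRP = 7.46% − 3.92% = 3.54%
E(R) = R_f + β × MRP = 3.92% + 1.7121 × 3.54% = 9.98%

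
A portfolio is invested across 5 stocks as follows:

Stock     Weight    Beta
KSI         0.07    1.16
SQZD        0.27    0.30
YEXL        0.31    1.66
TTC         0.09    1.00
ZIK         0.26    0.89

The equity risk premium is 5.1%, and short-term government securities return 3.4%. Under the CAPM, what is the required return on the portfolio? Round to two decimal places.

β_P = Σ w_i β_i = 0.07×1.16 + 0.27×0.30 + 0.31×1.66 + 0.09×1.00 + 0.26×0.89 = 0.9982
E(R_P) = R_f + β_P × MRP = 3.4% + 0.9982 × 5.1% = 8.49%

8.49%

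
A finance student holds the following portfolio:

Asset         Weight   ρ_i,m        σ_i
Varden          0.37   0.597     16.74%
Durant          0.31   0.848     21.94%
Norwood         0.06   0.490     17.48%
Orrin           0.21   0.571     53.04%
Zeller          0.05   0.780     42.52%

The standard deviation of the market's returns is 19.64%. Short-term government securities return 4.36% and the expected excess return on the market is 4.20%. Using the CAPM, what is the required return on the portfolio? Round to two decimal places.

β_Varden = 0.597 × 16.74% / 19.64% = 0.5088
β_Durant = 0.848 × 21.94% / 19.64% = 0.9473
β_Norwood = 0.490 × 17.48% / 19.64% = 0.4361
β_Orrin = 0.571 × 53.04% / 19.64% = 1.5420
β_Zeller = 0.780 × 42.52% / 19.64% = 1.6887
β_P = Σ w_i β_i = 0.37×0.5088 + 0.31×0.9473 + 0.06×0.4361 + 0.21×1.5420 + 0.05×1.6887 = 0.9163
E(R_P) = R_f + β_P × MRP = 4.36% + 0.9163 × 4.20% = 8.21%

8.21%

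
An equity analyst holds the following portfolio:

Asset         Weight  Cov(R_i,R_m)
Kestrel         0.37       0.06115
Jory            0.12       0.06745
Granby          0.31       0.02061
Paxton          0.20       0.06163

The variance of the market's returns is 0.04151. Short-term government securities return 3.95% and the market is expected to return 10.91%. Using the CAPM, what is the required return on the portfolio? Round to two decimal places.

β_Kestrel = 0.06115 / 0.04151 = 1.4731
β_Jory = 0.06745 / 0.04151 = 1.6249
β_Granby = 0.02061 / 0.04151 = 0.4965
β_Paxton = 0.06163 / 0.04151 = 1.4847
β_P = Σ w_i β_i = 0.37×1.4731 + 0.12×1.6249 + 0.31×0.4965 + 0.20×1.4847 = 1.1909
MRP = 10.91% − 3.95% = 6.96%
E(R_P) = R_f + β_P × MRP = 3.95% + 1.1909 × 6.96% = 12.24%

12.24%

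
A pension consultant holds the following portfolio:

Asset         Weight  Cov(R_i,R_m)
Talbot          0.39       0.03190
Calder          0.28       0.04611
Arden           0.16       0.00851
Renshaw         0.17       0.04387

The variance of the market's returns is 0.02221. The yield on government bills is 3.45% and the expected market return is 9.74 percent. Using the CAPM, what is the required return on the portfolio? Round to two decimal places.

13.13%

β_Talbot = 0.03190 / 0.02221 = 1.4363
β_Calder = 0.04611 / 0.02221 = 2.0761
β_Arden = 0.00851 / 0.02221 = 0.3832
β_Renshaw = 0.04387 / 0.02221 = 1.9752
β_P = Σ w_i β_i = 0.39×1.4363 + 0.28×2.0761 + 0.16×0.3832 + 0.17×1.9752 = 1.5386
MRP = 9.74% − 3.45% = 6.29%
E(R_P) = R_f + β_P × MRP = 3.45% + 1.5386 × 6.29% = 13.13%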